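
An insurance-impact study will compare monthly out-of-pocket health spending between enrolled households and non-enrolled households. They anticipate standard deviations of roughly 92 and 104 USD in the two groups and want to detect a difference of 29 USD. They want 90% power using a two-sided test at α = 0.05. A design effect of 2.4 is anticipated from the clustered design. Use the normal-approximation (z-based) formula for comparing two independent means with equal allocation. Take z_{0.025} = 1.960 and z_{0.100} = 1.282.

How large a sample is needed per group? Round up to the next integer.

n = (z_{α/2} + z_β)² · (σ₁² + σ₂²) / δ²
  = (1.960 + 1.282)² · (92² + 104² = 19280) / 29²
  = 10.5106 · 19280 / 841
  = 240.96
Design effect: 2.4 × 240.96 = 578.29.
Round up → n = 579 per group.

n = 579 per group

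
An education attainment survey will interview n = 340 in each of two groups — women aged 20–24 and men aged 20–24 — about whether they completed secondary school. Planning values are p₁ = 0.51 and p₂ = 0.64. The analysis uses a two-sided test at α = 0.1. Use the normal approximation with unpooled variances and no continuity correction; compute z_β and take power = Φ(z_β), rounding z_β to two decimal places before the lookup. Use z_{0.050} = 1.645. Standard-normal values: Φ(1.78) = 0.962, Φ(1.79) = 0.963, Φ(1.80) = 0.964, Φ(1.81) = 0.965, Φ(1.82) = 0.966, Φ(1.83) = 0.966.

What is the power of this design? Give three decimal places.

Power ≈ 0.965

z_β = |p₁−p₂|·√(n/[p₁q₁+p₂q₂]) − z_{α/2}
    = 0.13 · √(340/0.4803) − 1.645
    = 0.13 · 26.6062 − 1.645
    = 3.4588 − 1.645 = 1.8138 → 1.81
Power = Φ(1.81) = 0.965.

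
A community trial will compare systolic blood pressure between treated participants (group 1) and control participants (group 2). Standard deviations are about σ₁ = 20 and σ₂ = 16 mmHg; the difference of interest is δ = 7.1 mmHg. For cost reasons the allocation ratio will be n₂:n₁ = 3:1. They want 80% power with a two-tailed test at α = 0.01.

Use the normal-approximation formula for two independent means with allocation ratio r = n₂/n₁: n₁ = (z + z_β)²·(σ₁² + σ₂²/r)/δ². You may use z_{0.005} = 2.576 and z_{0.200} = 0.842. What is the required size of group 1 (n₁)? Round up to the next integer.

n₁ = 113

n₁ = (z_{α/2} + z_β)² · (σ₁² + σ₂²/r) / δ²
   = (2.576 + 0.842)² · (20² + 16²/3) / 7.1²
   = 11.6827 · (400 + 85.3333) / 50.41
   = 11.6827 · 485.3333 / 50.41
   = 112.48
Round up → n₁ = 113; n₂ = r·n₁ = 3 × 113 = 339.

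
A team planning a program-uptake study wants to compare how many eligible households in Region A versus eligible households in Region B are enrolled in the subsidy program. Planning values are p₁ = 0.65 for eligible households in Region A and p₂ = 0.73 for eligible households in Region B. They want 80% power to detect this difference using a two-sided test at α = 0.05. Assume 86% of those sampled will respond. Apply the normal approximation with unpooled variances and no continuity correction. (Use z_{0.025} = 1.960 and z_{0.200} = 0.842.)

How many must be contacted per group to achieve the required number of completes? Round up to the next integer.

n = (z_{α/2} + z_β)² · [p₁(1−p₁) + p₂(1−p₂)] / (p₁ − p₂)²
  = (1.960 + 0.842)² · (0.65·0.35 + 0.73·0.27) / (-0.08)²
  = (2.802)² · (0.2275 + 0.1971) / 0.0064
  = 7.8512 · 0.4246 / 0.0064
  = 520.88
Adjust for 86% response: 520.88 / 0.86 = 605.67.
Round up → n = 606 per group.

n = 606 per group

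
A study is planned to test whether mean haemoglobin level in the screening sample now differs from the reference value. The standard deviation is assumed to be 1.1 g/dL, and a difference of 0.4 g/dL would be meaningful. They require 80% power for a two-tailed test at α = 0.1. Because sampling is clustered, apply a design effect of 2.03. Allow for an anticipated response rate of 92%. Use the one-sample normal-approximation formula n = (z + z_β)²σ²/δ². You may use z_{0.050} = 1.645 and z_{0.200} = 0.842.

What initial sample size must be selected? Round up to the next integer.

n = 104

n = (z_{α/2} + z_β)² · σ² / δ²
  = (1.645 + 0.842)² · 1.1² / 0.4²
  = 6.1852 · 1.21 / 0.16
  = 46.78
Design effect: 2.03 × 46.78 = 94.95.
Adjust for 92% response: 94.95 / 0.92 = 103.21.
Round up → n = 104.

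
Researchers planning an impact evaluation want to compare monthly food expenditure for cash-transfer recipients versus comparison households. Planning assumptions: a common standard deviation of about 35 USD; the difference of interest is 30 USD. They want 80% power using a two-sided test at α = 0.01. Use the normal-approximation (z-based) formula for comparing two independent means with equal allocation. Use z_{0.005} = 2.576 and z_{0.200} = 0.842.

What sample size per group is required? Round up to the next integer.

n = (z_{α/2} + z_β)² · (σ₁² + σ₂²) / δ²
  = (2.576 + 0.842)² · (2·35² = 2450) / 30²
  = 11.6827 · 2450 / 900
  = 31.80
Round up → n = 32 per group.

n = 32 per group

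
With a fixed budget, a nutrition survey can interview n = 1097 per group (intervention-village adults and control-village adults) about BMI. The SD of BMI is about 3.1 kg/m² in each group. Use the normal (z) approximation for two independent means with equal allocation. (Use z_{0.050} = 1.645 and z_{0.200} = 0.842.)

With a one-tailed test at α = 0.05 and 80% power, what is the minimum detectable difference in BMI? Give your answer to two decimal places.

δ = (z_α + z_β) · √((σ₁²+σ₂²)/n)
  = (1.645 + 0.842) · √(19.22/1097)
  = 2.487 · √0.01752
  = 2.487 · 0.1324
  = 0.3292

Minimum detectable difference ≈ 0.33 kg/m²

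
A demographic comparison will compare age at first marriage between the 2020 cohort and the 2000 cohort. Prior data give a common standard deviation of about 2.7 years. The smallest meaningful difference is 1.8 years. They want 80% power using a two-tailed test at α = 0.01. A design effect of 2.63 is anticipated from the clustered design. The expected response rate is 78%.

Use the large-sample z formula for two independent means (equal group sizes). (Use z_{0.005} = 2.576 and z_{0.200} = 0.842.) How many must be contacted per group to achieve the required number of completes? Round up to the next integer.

n = 178 per group

n = (z_{α/2} + z_β)² · (σ₁² + σ₂²) / δ²
  = (2.576 + 0.842)² · (2·2.7² = 14.58) / 1.8²
  = 11.6827 · 14.58 / 3.24
  = 52.57
Design effect: 2.63 × 52.57 = 138.27.
Adjust for 78% response: 138.27 / 0.78 = 177.26.
Round up → n = 178 per group.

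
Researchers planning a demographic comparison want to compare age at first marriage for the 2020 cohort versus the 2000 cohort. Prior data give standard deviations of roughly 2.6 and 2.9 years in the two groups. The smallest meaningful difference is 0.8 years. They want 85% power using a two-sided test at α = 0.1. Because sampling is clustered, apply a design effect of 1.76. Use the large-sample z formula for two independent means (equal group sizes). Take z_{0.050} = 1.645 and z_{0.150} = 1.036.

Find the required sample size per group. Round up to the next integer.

n = 300 per group

n = (z_{α/2} + z_β)² · (σ₁² + σ₂²) / δ²
  = (1.645 + 1.036)² · (2.6² + 2.9² = 15.17) / 0.8²
  = 7.1878 · 15.17 / 0.64
  = 170.37
Design effect: 1.76 × 170.37 = 299.86.
Round up → n = 300 per group.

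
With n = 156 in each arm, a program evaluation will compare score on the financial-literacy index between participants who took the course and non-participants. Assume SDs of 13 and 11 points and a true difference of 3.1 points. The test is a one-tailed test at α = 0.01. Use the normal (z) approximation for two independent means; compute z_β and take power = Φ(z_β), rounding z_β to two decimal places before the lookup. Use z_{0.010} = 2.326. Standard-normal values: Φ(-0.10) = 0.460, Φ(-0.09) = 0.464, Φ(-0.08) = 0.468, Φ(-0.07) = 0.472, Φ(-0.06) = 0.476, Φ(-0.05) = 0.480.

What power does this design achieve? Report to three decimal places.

z_β = δ·√(n/(σ₁²+σ₂²)) − z_α
    = 3.1 · √(156/290) − 2.326
    = 3.1 · 0.73344 − 2.326
    = 2.2737 − 2.326 = -0.0523 → -0.05
Power = Φ(-0.05) = 0.480.

Power ≈ 0.480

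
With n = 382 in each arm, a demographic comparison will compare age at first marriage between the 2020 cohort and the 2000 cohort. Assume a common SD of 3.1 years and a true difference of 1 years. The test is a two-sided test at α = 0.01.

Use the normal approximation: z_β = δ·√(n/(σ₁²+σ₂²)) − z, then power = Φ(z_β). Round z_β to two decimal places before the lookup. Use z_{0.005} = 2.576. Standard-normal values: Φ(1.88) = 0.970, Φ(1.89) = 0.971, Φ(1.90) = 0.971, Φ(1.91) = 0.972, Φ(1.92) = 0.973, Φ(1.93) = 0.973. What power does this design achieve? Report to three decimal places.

z_β = δ·√(n/(σ₁²+σ₂²)) − z_{α/2}
    = 1 · √(382/19.22) − 2.576
    = 1 · 4.45815 − 2.576
    = 4.4582 − 2.576 = 1.8822 → 1.88
Power = Φ(1.88) = 0.970.

Power ≈ 0.970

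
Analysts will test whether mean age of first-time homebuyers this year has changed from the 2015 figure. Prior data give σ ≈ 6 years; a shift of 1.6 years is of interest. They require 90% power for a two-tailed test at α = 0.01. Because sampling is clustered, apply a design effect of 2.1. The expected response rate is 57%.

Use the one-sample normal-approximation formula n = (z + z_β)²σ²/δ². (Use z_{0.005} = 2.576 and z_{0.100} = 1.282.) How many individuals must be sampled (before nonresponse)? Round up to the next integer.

n = 772

n = (z_{α/2} + z_β)² · σ² / δ²
  = (2.576 + 1.282)² · 6² / 1.6²
  = 14.8842 · 36 / 2.56
  = 209.31
Design effect: 2.1 × 209.31 = 439.55.
Adjust for 57% response: 439.55 / 0.57 = 771.14.
Round up → n = 772.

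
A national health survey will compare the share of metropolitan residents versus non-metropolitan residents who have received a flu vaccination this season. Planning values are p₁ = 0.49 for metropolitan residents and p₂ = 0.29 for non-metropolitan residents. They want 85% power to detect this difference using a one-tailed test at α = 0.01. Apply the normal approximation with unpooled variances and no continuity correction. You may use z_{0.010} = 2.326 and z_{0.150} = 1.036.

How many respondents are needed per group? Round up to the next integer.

n = 129 per group

n = (z_α + z_β)² · [p₁(1−p₁) + p₂(1−p₂)] / (p₁ − p₂)²
  = (2.326 + 1.036)² · (0.49·0.51 + 0.29·0.71) / (0.20)²
  = (3.362)² · (0.2499 + 0.2059) / 0.0400
  = 11.3030 · 0.4558 / 0.0400
  = 128.80
Round up → n = 129 per group.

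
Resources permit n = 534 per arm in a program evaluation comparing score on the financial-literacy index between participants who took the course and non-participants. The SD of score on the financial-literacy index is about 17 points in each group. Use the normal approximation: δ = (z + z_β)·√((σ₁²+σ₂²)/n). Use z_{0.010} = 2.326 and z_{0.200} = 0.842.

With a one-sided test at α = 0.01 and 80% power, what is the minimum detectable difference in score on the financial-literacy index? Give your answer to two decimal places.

Minimum detectable difference ≈ 3.30 points

δ = (z_α + z_β) · √((σ₁²+σ₂²)/n)
  = (2.326 + 0.842) · √(578/534)
  = 3.168 · √1.0824
  = 3.168 · 1.0404
  = 3.2959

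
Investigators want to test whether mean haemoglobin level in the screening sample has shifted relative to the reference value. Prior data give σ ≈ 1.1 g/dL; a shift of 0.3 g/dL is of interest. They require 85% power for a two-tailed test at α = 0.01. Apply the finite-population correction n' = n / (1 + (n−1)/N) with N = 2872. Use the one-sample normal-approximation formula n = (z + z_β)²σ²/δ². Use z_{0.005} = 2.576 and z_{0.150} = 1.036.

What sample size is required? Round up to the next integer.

n = (z_{α/2} + z_β)² · σ² / δ²
  = (2.576 + 1.036)² · 1.1² / 0.3²
  = 13.0465 · 1.21 / 0.09
  = 175.40
Finite-population correction (N = 2872): 175.40 / (1 + (175.40 − 1)/2872) = 165.36.
Round up → n = 166.

n = 166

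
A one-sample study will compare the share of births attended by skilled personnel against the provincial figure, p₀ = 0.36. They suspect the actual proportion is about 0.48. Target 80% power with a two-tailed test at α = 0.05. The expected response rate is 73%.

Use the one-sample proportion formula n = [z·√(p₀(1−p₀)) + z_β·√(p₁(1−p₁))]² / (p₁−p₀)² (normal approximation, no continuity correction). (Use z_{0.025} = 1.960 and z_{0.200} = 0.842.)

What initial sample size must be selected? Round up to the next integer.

n = 177

n = [z_{α/2}·√(p₀q₀) + z_β·√(p₁q₁)]² / (p₁ − p₀)²
  = [1.960·√(0.36·0.64) + 0.842·√(0.48·0.52)]² / (0.12)²
  = [1.960·0.4800 + 0.842·0.4996]² / 0.0144
  = [1.3615]² / 0.0144
  = 128.72
Adjust for 73% response: 128.72 / 0.73 = 176.33.
Round up → n = 177.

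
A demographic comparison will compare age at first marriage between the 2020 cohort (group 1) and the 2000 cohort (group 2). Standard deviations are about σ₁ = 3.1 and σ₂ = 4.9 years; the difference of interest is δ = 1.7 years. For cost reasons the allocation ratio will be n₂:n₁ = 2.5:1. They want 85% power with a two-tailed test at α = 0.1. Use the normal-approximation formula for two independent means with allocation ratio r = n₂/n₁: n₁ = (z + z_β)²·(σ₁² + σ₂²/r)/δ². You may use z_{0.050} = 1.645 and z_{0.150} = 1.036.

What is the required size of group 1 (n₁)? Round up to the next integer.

n₁ = 48

n₁ = (z_{α/2} + z_β)² · (σ₁² + σ₂²/r) / δ²
   = (1.645 + 1.036)² · (3.1² + 4.9²/2.5) / 1.7²
   = 7.1878 · (9.61 + 9.604) / 2.89
   = 7.1878 · 19.214 / 2.89
   = 47.79
Round up → n₁ = 48; n₂ = r·n₁ = 2.5 × 48 = 120.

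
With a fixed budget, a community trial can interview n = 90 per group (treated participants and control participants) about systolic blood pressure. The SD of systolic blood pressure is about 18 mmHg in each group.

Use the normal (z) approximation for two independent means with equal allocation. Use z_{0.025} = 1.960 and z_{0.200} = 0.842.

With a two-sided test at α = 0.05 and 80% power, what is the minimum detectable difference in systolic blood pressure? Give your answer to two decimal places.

δ = (z_{α/2} + z_β) · √((σ₁²+σ₂²)/n)
  = (1.960 + 0.842) · √(648/90)
  = 2.802 · √7.2
  = 2.802 · 2.6833
  = 7.5186

Minimum detectable difference ≈ 7.52 mmHg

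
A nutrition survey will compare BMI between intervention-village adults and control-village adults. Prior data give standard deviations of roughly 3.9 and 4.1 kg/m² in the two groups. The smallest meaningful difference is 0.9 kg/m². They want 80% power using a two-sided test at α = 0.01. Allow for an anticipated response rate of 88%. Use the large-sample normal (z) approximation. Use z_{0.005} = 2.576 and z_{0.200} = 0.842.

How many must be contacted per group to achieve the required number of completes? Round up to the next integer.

n = 525 per group

n = (z_{α/2} + z_β)² · (σ₁² + σ₂²) / δ²
  = (2.576 + 0.842)² · (3.9² + 4.1² = 32.02) / 0.9²
  = 11.6827 · 32.02 / 0.81
  = 461.83
Adjust for 88% response: 461.83 / 0.88 = 524.80.
Round up → n = 525 per group.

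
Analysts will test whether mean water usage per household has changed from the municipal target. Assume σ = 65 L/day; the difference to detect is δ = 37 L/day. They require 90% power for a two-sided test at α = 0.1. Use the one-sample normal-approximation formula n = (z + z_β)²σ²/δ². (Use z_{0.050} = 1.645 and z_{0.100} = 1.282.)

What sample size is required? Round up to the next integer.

n = 27

n = (z_{α/2} + z_β)² · σ² / δ²
  = (1.645 + 1.282)² · 65² / 37²
  = 8.5673 · 4225 / 1369
  = 26.44
Round up → n = 27.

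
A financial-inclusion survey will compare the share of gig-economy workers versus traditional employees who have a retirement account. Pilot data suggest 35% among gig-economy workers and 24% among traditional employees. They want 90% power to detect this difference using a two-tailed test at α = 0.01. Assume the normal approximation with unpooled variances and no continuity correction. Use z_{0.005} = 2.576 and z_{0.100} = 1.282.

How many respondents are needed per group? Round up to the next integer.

n = 505 per group

n = (z_{α/2} + z_β)² · [p₁(1−p₁) + p₂(1−p₂)] / (p₁ − p₂)²
  = (2.576 + 1.282)² · (0.35·0.65 + 0.24·0.76) / (0.11)²
  = (3.858)² · (0.2275 + 0.1824) / 0.0121
  = 14.8842 · 0.4099 / 0.0121
  = 504.22
Round up → n = 505 per group.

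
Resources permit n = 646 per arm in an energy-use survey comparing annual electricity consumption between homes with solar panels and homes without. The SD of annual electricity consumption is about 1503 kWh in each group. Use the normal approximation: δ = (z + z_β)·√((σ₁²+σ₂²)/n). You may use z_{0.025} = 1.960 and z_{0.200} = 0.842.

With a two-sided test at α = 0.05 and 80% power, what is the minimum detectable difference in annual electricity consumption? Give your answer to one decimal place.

Minimum detectable difference ≈ 234.3 kWh

δ = (z_{α/2} + z_β) · √((σ₁²+σ₂²)/n)
  = (1.960 + 0.842) · √(4518018/646)
  = 2.802 · √6993.8
  = 2.802 · 83.6292
  = 234.3289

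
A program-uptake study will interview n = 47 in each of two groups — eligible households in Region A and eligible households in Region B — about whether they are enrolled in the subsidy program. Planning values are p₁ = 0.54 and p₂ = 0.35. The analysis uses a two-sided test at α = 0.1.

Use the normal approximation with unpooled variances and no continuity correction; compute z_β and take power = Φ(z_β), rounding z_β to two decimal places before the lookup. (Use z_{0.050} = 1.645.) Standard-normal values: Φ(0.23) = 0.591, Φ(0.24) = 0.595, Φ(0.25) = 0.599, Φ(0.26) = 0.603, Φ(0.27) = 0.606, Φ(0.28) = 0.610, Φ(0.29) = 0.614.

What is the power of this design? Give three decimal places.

Power ≈ 0.595

z_β = |p₁−p₂|·√(n/[p₁q₁+p₂q₂]) − z_{α/2}
    = 0.19 · √(47/0.4759) − 1.645
    = 0.19 · 9.9378 − 1.645
    = 1.8882 − 1.645 = 0.2432 → 0.24
Power = Φ(0.24) = 0.595.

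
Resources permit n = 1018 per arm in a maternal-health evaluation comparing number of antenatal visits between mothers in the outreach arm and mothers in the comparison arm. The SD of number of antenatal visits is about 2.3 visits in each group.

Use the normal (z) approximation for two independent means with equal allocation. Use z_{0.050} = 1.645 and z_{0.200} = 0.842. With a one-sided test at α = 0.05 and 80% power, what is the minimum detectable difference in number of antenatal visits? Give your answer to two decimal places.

δ = (z_α + z_β) · √((σ₁²+σ₂²)/n)
  = (1.645 + 0.842) · √(10.58/1018)
  = 2.487 · √0.01039
  = 2.487 · 0.1019
  = 0.2535

Minimum detectable difference ≈ 0.25 visits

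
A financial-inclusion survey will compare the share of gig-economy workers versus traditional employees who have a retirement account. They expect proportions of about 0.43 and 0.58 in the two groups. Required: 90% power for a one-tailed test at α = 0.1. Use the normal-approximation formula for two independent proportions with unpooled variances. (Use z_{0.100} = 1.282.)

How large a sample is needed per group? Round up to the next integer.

n = 143 per group

n = (z_α + z_β)² · [p₁(1−p₁) + p₂(1−p₂)] / (p₁ − p₂)²
  = (1.282 + 1.282)² · (0.43·0.57 + 0.58·0.42) / (-0.15)²
  = (2.564)² · (0.2451 + 0.2436) / 0.0225
  = 6.5741 · 0.4887 / 0.0225
  = 142.79
Round up → n = 143 per group.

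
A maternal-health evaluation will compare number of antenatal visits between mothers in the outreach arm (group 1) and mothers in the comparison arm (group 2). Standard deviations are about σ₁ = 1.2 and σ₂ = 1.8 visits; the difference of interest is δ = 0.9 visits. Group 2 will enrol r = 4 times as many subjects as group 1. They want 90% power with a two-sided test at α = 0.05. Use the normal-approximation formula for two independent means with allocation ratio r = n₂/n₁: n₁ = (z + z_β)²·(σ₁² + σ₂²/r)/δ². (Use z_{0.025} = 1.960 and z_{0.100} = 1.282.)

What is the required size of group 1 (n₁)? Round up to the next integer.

n₁ = 30

n₁ = (z_{α/2} + z_β)² · (σ₁² + σ₂²/r) / δ²
   = (1.960 + 1.282)² · (1.2² + 1.8²/4) / 0.9²
   = 10.5106 · (1.44 + 0.81) / 0.81
   = 10.5106 · 2.25 / 0.81
   = 29.20
Round up → n₁ = 30; n₂ = r·n₁ = 4 × 30 = 120.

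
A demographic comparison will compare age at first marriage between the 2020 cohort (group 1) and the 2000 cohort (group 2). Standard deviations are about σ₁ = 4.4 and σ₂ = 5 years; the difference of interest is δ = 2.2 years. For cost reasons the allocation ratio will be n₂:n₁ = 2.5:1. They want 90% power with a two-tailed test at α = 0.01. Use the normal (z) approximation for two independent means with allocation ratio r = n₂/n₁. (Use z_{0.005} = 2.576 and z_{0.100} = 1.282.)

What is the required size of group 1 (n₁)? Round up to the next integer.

n₁ = 91

n₁ = (z_{α/2} + z_β)² · (σ₁² + σ₂²/r) / δ²
   = (2.576 + 1.282)² · (4.4² + 5²/2.5) / 2.2²
   = 14.8842 · (19.36 + 10) / 4.84
   = 14.8842 · 29.36 / 4.84
   = 90.29
Round up → n₁ = 91; n₂ = r·n₁ = 2.5 × 91 = 228.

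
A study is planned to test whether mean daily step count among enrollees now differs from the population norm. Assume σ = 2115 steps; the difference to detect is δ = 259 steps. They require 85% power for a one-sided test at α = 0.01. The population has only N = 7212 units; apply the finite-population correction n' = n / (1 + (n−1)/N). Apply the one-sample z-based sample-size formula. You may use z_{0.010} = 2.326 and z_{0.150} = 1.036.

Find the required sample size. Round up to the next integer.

n = 683

n = (z_α + z_β)² · σ² / δ²
  = (2.326 + 1.036)² · 2115² / 259²
  = 11.3030 · 4473225 / 67081
  = 753.73
Finite-population correction (N = 7212): 753.73 / (1 + (753.73 − 1)/7212) = 682.50.
Round up → n = 683.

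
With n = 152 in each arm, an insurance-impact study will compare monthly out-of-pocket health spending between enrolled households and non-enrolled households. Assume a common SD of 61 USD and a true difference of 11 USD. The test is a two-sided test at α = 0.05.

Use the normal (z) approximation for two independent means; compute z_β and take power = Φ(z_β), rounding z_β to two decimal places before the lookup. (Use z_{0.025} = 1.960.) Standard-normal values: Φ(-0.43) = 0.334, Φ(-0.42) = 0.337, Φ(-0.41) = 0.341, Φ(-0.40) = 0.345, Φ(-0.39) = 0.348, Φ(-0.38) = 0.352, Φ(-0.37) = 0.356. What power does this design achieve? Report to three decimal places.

Power ≈ 0.348

z_β = δ·√(n/(σ₁²+σ₂²)) − z_{α/2}
    = 11 · √(152/7442) − 1.960
    = 11 · 0.14291 − 1.960
    = 1.5721 − 1.960 = -0.3879 → -0.39
Power = Φ(-0.39) = 0.348.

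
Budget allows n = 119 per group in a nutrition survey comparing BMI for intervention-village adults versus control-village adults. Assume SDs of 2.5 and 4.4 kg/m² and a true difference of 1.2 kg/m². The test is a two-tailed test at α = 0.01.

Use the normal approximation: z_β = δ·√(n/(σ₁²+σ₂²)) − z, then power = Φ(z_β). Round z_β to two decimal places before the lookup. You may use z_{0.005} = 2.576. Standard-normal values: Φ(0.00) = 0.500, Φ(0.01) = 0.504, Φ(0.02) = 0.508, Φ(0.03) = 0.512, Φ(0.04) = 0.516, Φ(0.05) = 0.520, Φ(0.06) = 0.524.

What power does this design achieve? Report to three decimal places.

z_β = δ·√(n/(σ₁²+σ₂²)) − z_{α/2}
    = 1.2 · √(119/25.61) − 2.576
    = 1.2 · 2.15560 − 2.576
    = 2.5867 − 2.576 = 0.0107 → 0.01
Power = Φ(0.01) = 0.504.

Power ≈ 0.504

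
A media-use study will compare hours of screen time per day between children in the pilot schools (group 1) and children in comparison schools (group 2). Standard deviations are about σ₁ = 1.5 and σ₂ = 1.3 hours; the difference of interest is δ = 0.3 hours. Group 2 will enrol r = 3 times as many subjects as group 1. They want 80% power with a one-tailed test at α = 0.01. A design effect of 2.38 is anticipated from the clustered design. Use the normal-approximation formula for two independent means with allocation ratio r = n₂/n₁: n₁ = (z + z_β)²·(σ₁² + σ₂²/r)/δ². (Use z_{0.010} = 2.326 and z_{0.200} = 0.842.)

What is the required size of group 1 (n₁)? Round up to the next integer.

n₁ = 747

n₁ = (z_α + z_β)² · (σ₁² + σ₂²/r) / δ²
   = (2.326 + 0.842)² · (1.5² + 1.3²/3) / 0.3²
   = 10.0362 · (2.25 + 0.56333) / 0.09
   = 10.0362 · 2.8133 / 0.09
   = 313.72
Design effect: 2.38 × 313.72 = 746.67.
Round up → n₁ = 747; n₂ = r·n₁ = 3 × 747 = 2241.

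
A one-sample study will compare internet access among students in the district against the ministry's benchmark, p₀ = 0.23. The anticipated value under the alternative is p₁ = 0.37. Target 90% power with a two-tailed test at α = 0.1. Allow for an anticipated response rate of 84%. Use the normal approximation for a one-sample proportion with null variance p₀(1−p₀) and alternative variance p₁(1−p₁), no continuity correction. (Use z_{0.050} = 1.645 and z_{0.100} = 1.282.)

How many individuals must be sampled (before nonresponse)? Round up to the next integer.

n = [z_{α/2}·√(p₀q₀) + z_β·√(p₁q₁)]² / (p₁ − p₀)²
  = [1.645·√(0.23·0.77) + 1.282·√(0.37·0.63)]² / (0.14)²
  = [1.645·0.4208 + 1.282·0.4828]² / 0.0196
  = [1.3112]² / 0.0196
  = 87.72
Adjust for 84% response: 87.72 / 0.84 = 104.43.
Round up → n = 105.

n = 105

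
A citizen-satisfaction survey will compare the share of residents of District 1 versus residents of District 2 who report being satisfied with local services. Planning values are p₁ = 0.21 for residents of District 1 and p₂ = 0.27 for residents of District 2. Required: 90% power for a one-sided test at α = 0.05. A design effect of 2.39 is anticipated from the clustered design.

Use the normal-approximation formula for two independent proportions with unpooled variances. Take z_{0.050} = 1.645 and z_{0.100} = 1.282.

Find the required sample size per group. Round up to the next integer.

n = 2065 per group

n = (z_α + z_β)² · [p₁(1−p₁) + p₂(1−p₂)] / (p₁ − p₂)²
  = (1.645 + 1.282)² · (0.21·0.79 + 0.27·0.73) / (-0.06)²
  = (2.927)² · (0.1659 + 0.1971) / 0.0036
  = 8.5673 · 0.3630 / 0.0036
  = 863.87
Design effect: 2.39 × 863.87 = 2064.65.
Round up → n = 2065 per group.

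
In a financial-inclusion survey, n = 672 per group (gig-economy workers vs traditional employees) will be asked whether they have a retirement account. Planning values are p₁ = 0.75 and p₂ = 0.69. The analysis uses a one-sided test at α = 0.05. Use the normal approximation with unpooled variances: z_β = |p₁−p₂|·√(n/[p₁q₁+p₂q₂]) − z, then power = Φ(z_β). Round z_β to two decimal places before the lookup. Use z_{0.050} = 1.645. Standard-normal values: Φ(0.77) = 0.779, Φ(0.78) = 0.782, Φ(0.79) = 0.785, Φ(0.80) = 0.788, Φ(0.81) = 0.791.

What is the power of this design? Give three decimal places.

z_β = |p₁−p₂|·√(n/[p₁q₁+p₂q₂]) − z_α
    = 0.06 · √(672/0.4014) − 1.645
    = 0.06 · 40.9163 − 1.645
    = 2.4550 − 1.645 = 0.8100 → 0.81
Power = Φ(0.81) = 0.791.

Power ≈ 0.791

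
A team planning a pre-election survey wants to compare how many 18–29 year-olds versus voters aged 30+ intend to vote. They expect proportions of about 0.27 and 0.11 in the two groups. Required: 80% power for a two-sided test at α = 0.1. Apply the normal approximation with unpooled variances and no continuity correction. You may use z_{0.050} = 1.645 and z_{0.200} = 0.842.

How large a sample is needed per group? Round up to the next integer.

n = 72 per group

n = (z_{α/2} + z_β)² · [p₁(1−p₁) + p₂(1−p₂)] / (p₁ − p₂)²
  = (1.645 + 0.842)² · (0.27·0.73 + 0.11·0.89) / (0.16)²
  = (2.487)² · (0.1971 + 0.0979) / 0.0256
  = 6.1852 · 0.2950 / 0.0256
  = 71.27
Round up → n = 72 per group.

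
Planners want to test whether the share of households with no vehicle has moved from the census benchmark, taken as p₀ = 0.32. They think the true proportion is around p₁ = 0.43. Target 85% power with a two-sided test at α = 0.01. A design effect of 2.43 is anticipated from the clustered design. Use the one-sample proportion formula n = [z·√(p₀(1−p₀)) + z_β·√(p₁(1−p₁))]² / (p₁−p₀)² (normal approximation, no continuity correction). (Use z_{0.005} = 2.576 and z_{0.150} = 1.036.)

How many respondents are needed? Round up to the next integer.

n = [z_{α/2}·√(p₀q₀) + z_β·√(p₁q₁)]² / (p₁ − p₀)²
  = [2.576·√(0.32·0.68) + 1.036·√(0.43·0.57)]² / (0.11)²
  = [2.576·0.4665 + 1.036·0.4951]² / 0.0121
  = [1.7145]² / 0.0121
  = 242.95
Design effect: 2.43 × 242.95 = 590.36.
Round up → n = 591.

n = 591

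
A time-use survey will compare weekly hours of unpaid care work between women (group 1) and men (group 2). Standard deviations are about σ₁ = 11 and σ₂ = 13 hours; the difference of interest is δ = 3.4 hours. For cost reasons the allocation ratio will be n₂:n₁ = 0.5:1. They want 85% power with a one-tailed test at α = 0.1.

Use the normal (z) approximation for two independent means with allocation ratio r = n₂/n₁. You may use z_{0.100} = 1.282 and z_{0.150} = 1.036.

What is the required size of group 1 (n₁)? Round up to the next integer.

n₁ = (z_α + z_β)² · (σ₁² + σ₂²/r) / δ²
   = (1.282 + 1.036)² · (11² + 13²/0.5) / 3.4²
   = 5.3731 · (121 + 338) / 11.56
   = 5.3731 · 459 / 11.56
   = 213.34
Round up → n₁ = 214; n₂ = r·n₁ = 0.5 × 214 = 107.

n₁ = 214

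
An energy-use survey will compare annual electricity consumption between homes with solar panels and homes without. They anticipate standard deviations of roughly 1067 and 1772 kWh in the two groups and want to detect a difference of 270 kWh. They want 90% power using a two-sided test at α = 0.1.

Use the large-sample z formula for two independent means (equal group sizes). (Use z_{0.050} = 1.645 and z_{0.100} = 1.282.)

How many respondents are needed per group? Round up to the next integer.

n = (z_{α/2} + z_β)² · (σ₁² + σ₂²) / δ²
  = (1.645 + 1.282)² · (1067² + 1772² = 4278473) / 270²
  = 8.5673 · 4278473 / 72900
  = 502.81
Round up → n = 503 per group.

n = 503 per group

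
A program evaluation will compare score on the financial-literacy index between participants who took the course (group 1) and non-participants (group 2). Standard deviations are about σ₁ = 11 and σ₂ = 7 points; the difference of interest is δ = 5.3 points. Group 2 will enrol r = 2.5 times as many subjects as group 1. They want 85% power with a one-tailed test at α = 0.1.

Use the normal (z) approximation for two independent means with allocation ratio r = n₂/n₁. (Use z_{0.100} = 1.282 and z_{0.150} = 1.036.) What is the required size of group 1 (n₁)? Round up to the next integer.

n₁ = (z_α + z_β)² · (σ₁² + σ₂²/r) / δ²
   = (1.282 + 1.036)² · (11² + 7²/2.5) / 5.3²
   = 5.3731 · (121 + 19.6) / 28.09
   = 5.3731 · 140.6 / 28.09
   = 26.89
Round up → n₁ = 27; n₂ = r·n₁ = 2.5 × 27 = 68.

n₁ = 27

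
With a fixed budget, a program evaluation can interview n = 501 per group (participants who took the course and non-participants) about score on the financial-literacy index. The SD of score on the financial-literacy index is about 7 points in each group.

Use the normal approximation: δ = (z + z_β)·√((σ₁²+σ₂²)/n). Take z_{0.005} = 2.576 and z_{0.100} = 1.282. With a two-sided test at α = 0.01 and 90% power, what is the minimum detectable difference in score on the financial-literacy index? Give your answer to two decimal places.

δ = (z_{α/2} + z_β) · √((σ₁²+σ₂²)/n)
  = (2.576 + 1.282) · √(98/501)
  = 3.858 · √0.19561
  = 3.858 · 0.4423
  = 1.7063

Minimum detectable difference ≈ 1.71 points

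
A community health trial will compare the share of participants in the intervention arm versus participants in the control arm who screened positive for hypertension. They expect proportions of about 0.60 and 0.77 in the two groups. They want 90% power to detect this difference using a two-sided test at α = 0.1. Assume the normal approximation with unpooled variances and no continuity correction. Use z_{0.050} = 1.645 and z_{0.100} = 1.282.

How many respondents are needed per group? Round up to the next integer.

n = 124 per group

n = (z_{α/2} + z_β)² · [p₁(1−p₁) + p₂(1−p₂)] / (p₁ − p₂)²
  = (1.645 + 1.282)² · (0.60·0.40 + 0.77·0.23) / (-0.17)²
  = (2.927)² · (0.2400 + 0.1771) / 0.0289
  = 8.5673 · 0.4171 / 0.0289
  = 123.65
Round up → n = 124 per group.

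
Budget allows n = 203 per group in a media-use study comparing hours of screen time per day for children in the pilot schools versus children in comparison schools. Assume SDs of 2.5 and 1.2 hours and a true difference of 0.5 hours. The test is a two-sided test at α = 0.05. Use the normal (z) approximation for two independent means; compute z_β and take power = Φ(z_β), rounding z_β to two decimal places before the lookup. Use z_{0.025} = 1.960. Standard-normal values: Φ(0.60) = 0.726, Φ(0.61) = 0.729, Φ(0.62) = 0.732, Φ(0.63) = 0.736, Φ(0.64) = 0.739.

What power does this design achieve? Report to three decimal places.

z_β = δ·√(n/(σ₁²+σ₂²)) − z_{α/2}
    = 0.5 · √(203/7.69) − 1.960
    = 0.5 · 5.13789 − 1.960
    = 2.5689 − 1.960 = 0.6089 → 0.61
Power = Φ(0.61) = 0.729.

Power ≈ 0.729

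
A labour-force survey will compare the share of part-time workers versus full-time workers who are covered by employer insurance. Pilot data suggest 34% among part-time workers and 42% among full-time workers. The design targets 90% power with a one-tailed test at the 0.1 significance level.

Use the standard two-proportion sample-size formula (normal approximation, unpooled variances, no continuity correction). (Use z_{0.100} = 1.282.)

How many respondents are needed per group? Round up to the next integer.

n = (z_α + z_β)² · [p₁(1−p₁) + p₂(1−p₂)] / (p₁ − p₂)²
  = (1.282 + 1.282)² · (0.34·0.66 + 0.42·0.58) / (-0.08)²
  = (2.564)² · (0.2244 + 0.2436) / 0.0064
  = 6.5741 · 0.4680 / 0.0064
  = 480.73
Round up → n = 481 per group.

n = 481 per group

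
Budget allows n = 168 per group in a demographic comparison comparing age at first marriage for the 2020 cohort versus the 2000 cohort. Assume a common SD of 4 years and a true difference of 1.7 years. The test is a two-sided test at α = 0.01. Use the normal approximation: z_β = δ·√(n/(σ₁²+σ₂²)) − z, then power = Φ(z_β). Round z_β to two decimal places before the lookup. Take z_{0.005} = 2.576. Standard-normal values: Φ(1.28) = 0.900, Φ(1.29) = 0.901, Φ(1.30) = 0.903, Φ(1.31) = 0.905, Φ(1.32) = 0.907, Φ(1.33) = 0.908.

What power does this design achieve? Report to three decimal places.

Power ≈ 0.907

z_β = δ·√(n/(σ₁²+σ₂²)) − z_{α/2}
    = 1.7 · √(168/32) − 2.576
    = 1.7 · 2.29129 − 2.576
    = 3.8952 − 2.576 = 1.3192 → 1.32
Power = Φ(1.32) = 0.907.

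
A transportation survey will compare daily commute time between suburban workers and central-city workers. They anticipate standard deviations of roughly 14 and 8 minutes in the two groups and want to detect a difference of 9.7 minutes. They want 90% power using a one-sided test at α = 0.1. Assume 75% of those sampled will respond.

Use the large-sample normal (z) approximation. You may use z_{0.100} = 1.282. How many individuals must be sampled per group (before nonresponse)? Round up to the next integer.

n = (z_α + z_β)² · (σ₁² + σ₂²) / δ²
  = (1.282 + 1.282)² · (14² + 8² = 260) / 9.7²
  = 6.5741 · 260 / 94.09
  = 18.17
Adjust for 75% response: 18.17 / 0.75 = 24.22.
Round up → n = 25 per group.

n = 25 per group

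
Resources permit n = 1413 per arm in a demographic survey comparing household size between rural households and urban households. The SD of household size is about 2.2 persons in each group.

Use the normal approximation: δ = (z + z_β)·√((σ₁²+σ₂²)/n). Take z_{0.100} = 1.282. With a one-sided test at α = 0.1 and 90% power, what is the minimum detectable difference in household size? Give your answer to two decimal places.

Minimum detectable difference ≈ 0.21 persons

δ = (z_α + z_β) · √((σ₁²+σ₂²)/n)
  = (1.282 + 1.282) · √(9.68/1413)
  = 2.564 · √0.00685
  = 2.564 · 0.0828
  = 0.2122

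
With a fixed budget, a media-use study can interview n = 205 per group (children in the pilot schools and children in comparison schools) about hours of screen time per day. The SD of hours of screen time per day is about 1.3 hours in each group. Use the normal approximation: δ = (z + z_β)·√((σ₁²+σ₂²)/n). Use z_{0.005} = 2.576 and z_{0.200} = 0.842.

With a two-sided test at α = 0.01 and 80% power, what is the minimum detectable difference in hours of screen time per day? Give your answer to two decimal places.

Minimum detectable difference ≈ 0.44 hours

δ = (z_{α/2} + z_β) · √((σ₁²+σ₂²)/n)
  = (2.576 + 0.842) · √(3.38/205)
  = 3.418 · √0.01649
  = 3.418 · 0.1284
  = 0.4389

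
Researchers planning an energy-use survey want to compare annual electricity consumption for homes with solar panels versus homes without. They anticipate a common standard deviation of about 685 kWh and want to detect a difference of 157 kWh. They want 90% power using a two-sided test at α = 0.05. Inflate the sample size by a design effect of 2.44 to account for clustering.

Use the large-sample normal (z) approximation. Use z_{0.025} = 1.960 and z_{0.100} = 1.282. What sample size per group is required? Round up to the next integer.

n = (z_{α/2} + z_β)² · (σ₁² + σ₂²) / δ²
  = (1.960 + 1.282)² · (2·685² = 938450) / 157²
  = 10.5106 · 938450 / 24649
  = 400.16
Design effect: 2.44 × 400.16 = 976.40.
Round up → n = 977 per group.

n = 977 per group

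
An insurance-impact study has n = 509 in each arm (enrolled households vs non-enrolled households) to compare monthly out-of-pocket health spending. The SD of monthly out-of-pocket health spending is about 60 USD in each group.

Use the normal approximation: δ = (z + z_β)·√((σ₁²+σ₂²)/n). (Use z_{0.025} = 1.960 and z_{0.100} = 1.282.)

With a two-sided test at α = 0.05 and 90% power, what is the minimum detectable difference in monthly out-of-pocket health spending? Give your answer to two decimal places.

δ = (z_{α/2} + z_β) · √((σ₁²+σ₂²)/n)
  = (1.960 + 1.282) · √(7200/509)
  = 3.242 · √14.1454
  = 3.242 · 3.7610
  = 12.1933

Minimum detectable difference ≈ 12.19 USD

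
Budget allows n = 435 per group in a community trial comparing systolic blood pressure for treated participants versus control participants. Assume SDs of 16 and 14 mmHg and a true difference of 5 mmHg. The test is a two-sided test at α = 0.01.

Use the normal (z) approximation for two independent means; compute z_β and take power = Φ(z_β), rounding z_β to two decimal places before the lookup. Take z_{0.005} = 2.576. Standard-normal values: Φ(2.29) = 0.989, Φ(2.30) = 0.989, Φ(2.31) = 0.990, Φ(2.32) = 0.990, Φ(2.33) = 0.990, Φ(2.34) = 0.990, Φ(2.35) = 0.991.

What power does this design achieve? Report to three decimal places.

z_β = δ·√(n/(σ₁²+σ₂²)) − z_{α/2}
    = 5 · √(435/452) − 2.576
    = 5 · 0.98101 − 2.576
    = 4.9051 − 2.576 = 2.3291 → 2.33
Power = Φ(2.33) = 0.990.

Power ≈ 0.990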